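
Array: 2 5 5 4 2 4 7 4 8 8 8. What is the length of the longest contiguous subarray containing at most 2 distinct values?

[2] 1 distinct, len 1
[2, 5] 2 distinct, len 2
[2, 5, 5] 2 distinct, len 3
[5, 5, 4] 2 distinct, len 3
[4, 2] 2 distinct, len 2
[4, 2, 4] 2 distinct, len 3
[4, 7] 2 distinct, len 2
[4, 7, 4] 2 distinct, len 3
[4, 8] 2 distinct, len 2
[4, 8, 8] 2 distinct, len 3
[4, 8, 8, 8] 2 distinct, len 4
Longest length with ≤2 distinct: 4.

4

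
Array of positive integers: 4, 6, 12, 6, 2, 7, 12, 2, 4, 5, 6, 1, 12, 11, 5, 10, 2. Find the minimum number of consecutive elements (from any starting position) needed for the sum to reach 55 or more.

9

add 4: running sum 4 < 55
add 6: running sum 10 < 55
add 12: running sum 22 < 55
add 6: running sum 28 < 55
add 2: running sum 30 < 55
add 7: running sum 37 < 55
add 12: running sum 49 < 55
add 2: running sum 51 < 55
end 8: [4, 6, 12, 6, 2, 7, 12, 2, 4] sum 55, len 9
end 9: [6, 12, 6, 2, 7, 12, 2, 4, 5] sum 56, len 9
end 10: [12, 6, 2, 7, 12, 2, 4, 5, 6] sum 56, len 9
end 11: [12, 6, 2, 7, 12, 2, 4, 5, 6, 1] sum 57, len 10
end 12: [6, 2, 7, 12, 2, 4, 5, 6, 1, 12] sum 57, len 10
end 13: [7, 12, 2, 4, 5, 6, 1, 12, 11] sum 60, len 9
end 14: [12, 2, 4, 5, 6, 1, 12, 11, 5] sum 58, len 9
end 15: [2, 4, 5, 6, 1, 12, 11, 5, 10] sum 56, len 9
end 16: [4, 5, 6, 1, 12, 11, 5, 10, 2] sum 56, len 9
Shortest qualifying length: 9.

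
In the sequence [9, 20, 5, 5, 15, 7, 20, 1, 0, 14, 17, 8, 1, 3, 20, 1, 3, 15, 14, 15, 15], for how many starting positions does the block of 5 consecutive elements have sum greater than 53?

9 20 5 5 15 → sum 54  > 53 ✓
20 5 5 15 7 → sum 52
5 5 15 7 20 → sum 52
5 15 7 20 1 → sum 48
15 7 20 1 0 → sum 43
7 20 1 0 14 → sum 42
20 1 0 14 17 → sum 52
1 0 14 17 8 → sum 40
0 14 17 8 1 → sum 40
14 17 8 1 3 → sum 43
17 8 1 3 20 → sum 49
8 1 3 20 1 → sum 33
1 3 20 1 3 → sum 28
3 20 1 3 15 → sum 42
20 1 3 15 14 → sum 53
1 3 15 14 15 → sum 48
3 15 14 15 15 → sum 62  > 53 ✓
2 windows satisfy the condition.

2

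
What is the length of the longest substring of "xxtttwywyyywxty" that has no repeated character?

4

[x] len 1
[x] len 1
[x, t] len 2
[t] len 1
[t] len 1
[t, w] len 2
[t, w, y] len 3
[y, w] len 2
[w, y] len 2
[y] len 1
[y] len 1
[y, w] len 2
[y, w, x] len 3
[y, w, x, t] len 4
[w, x, t, y] len 4
Longest all-distinct length: 4.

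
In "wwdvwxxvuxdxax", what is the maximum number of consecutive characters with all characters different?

add w: [w] len 1
add w (repeat w, move left end past it): [w] len 1
add d: [w, d] len 2
add v: [w, d, v] len 3
add w (repeat w, move left end past it): [d, v, w] len 3
add x: [d, v, w, x] len 4
add x (repeat x, move left end past it): [x] len 1
add v: [x, v] len 2
add u: [x, v, u] len 3
add x (repeat x, move left end past it): [v, u, x] len 3
add d: [v, u, x, d] len 4
add x (repeat x, move left end past it): [d, x] len 2
add a: [d, x, a] len 3
add x (repeat x, move left end past it): [a, x] len 2
Longest all-distinct length: 4.

4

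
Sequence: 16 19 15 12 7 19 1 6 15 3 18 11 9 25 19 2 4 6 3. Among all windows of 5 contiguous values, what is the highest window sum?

82

16 19 15 12 7 → sum 69
19 15 12 7 19 → sum 72
15 12 7 19 1 → sum 54
12 7 19 1 6 → sum 45
7 19 1 6 15 → sum 48
19 1 6 15 3 → sum 44
1 6 15 3 18 → sum 43
6 15 3 18 11 → sum 53
15 3 18 11 9 → sum 56
3 18 11 9 25 → sum 66
18 11 9 25 19 → sum 82
11 9 25 19 2 → sum 66
9 25 19 2 4 → sum 59
25 19 2 4 6 → sum 56
19 2 4 6 3 → sum 34
Highest of these is 82.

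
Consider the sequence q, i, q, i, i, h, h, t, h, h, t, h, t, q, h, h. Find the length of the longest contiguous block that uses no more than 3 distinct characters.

11

Extend right; when distinct count exceeds 3, shrink from the left:
add q: window [q] (1 distinct), len 1
add i: window [q, i] (2 distinct), len 2
add q: window [q, i, q] (2 distinct), len 3
add i: window [q, i, q, i] (2 distinct), len 4
add i: window [q, i, q, i, i] (2 distinct), len 5
add h: window [q, i, q, i, i, h] (3 distinct), len 6
add h: window [q, i, q, i, i, h, h] (3 distinct), len 7
add t: window [i, i, h, h, t] (3 distinct), len 5
add h: window [i, i, h, h, t, h] (3 distinct), len 6
add h: window [i, i, h, h, t, h, h] (3 distinct), len 7
add t: window [i, i, h, h, t, h, h, t] (3 distinct), len 8
add h: window [i, i, h, h, t, h, h, t, h] (3 distinct), len 9
add t: window [i, i, h, h, t, h, h, t, h, t] (3 distinct), len 10
add q: window [h, h, t, h, h, t, h, t, q] (3 distinct), len 9
add h: window [h, h, t, h, h, t, h, t, q, h] (3 distinct), len 10
add h: window [h, h, t, h, h, t, h, t, q, h, h] (3 distinct), len 11
Longest length with ≤3 distinct: 11.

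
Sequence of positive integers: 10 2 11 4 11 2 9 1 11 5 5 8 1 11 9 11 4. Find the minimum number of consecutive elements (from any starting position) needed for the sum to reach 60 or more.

8

add 10: running sum 10 < 60
add 2: running sum 12 < 60
add 11: running sum 23 < 60
add 4: running sum 27 < 60
add 11: running sum 38 < 60
add 2: running sum 40 < 60
add 9: running sum 49 < 60
add 1: running sum 50 < 60
add 11: shortest ending here [10, 2, 11, 4, 11, 2, 9, 1, 11] sum 61, len 9
add 5: shortest ending here [10, 2, 11, 4, 11, 2, 9, 1, 11, 5] sum 66, len 10
add 5: shortest ending here [2, 11, 4, 11, 2, 9, 1, 11, 5, 5] sum 61, len 10
add 8: shortest ending here [11, 4, 11, 2, 9, 1, 11, 5, 5, 8] sum 67, len 10
add 1: shortest ending here [11, 4, 11, 2, 9, 1, 11, 5, 5, 8, 1] sum 68, len 11
add 11: shortest ending here [11, 2, 9, 1, 11, 5, 5, 8, 1, 11] sum 64, len 10
add 9: shortest ending here [9, 1, 11, 5, 5, 8, 1, 11, 9] sum 60, len 9
add 11: shortest ending here [11, 5, 5, 8, 1, 11, 9, 11] sum 61, len 8
add 4: shortest ending here [11, 5, 5, 8, 1, 11, 9, 11, 4] sum 65, len 9
Shortest qualifying length: 8.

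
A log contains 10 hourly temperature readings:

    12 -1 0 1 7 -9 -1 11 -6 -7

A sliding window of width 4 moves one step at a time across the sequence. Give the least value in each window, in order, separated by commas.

-1, -1, -9, -9, -9, -9, -7

Sliding a size-4 window across the 10 values:
12 -1 0 1 → min -1
-1 0 1 7 → min -1
0 1 7 -9 → min -9
1 7 -9 -1 → min -9
7 -9 -1 11 → min -9
-9 -1 11 -6 → min -9
-1 11 -6 -7 → min -7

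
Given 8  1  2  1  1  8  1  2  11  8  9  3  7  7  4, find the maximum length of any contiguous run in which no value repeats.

[8] len 1
[8, 1] len 2
[8, 1, 2] len 3
[2, 1] len 2
[1] len 1
[1, 8] len 2
[8, 1] len 2
[8, 1, 2] len 3
[8, 1, 2, 11] len 4
[1, 2, 11, 8] len 4
[1, 2, 11, 8, 9] len 5
[1, 2, 11, 8, 9, 3] len 6
[1, 2, 11, 8, 9, 3, 7] len 7
[7] len 1
[7, 4] len 2
Longest all-distinct length: 7.

7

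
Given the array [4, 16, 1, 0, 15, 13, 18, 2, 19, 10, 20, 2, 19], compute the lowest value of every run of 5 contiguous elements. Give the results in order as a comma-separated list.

[4, 16, 1, 0, 15] → min 0
[16, 1, 0, 15, 13] → min 0
[1, 0, 15, 13, 18] → min 0
[0, 15, 13, 18, 2] → min 0
[15, 13, 18, 2, 19] → min 2
[13, 18, 2, 19, 10] → min 2
[18, 2, 19, 10, 20] → min 2
[2, 19, 10, 20, 2] → min 2
[19, 10, 20, 2, 19] → min 2

0, 0, 0, 0, 2, 2, 2, 2, 2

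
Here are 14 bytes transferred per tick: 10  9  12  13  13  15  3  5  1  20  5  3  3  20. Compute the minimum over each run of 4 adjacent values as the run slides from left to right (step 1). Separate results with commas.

10 9 12 13 → min 9
9 12 13 13 → min 9
12 13 13 15 → min 12
13 13 15 3 → min 3
13 15 3 5 → min 3
15 3 5 1 → min 1
3 5 1 20 → min 1
5 1 20 5 → min 1
1 20 5 3 → min 1
20 5 3 3 → min 3
5 3 3 20 → min 3

9, 9, 12, 3, 3, 1, 1, 1, 1, 3, 3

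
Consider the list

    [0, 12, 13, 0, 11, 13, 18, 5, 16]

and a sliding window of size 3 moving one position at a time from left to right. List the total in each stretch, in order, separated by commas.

(0, 12, 13) → sum 25
(12, 13, 0) → sum 25
(13, 0, 11) → sum 24
(0, 11, 13) → sum 24
(11, 13, 18) → sum 42
(13, 18, 5) → sum 36
(18, 5, 16) → sum 39

25, 25, 24, 24, 42, 36, 39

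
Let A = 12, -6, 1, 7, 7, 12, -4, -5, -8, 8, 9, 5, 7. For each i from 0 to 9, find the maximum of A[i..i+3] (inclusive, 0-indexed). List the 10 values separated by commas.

(12, -6, 1, 7) → max 12
(-6, 1, 7, 7) → max 7
(1, 7, 7, 12) → max 12
(7, 7, 12, -4) → max 12
(7, 12, -4, -5) → max 12
(12, -4, -5, -8) → max 12
(-4, -5, -8, 8) → max 8
(-5, -8, 8, 9) → max 9
(-8, 8, 9, 5) → max 9
(8, 9, 5, 7) → max 9

12, 7, 12, 12, 12, 12, 8, 9, 9, 9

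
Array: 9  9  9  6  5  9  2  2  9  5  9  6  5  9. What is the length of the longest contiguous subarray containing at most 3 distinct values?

7

[9] 1 distinct, len 1
[9, 9] 1 distinct, len 2
[9, 9, 9] 1 distinct, len 3
[9, 9, 9, 6] 2 distinct, len 4
[9, 9, 9, 6, 5] 3 distinct, len 5
[9, 9, 9, 6, 5, 9] 3 distinct, len 6
[5, 9, 2] 3 distinct, len 3
[5, 9, 2, 2] 3 distinct, len 4
[5, 9, 2, 2, 9] 3 distinct, len 5
[5, 9, 2, 2, 9, 5] 3 distinct, len 6
[5, 9, 2, 2, 9, 5, 9] 3 distinct, len 7
[9, 5, 9, 6] 3 distinct, len 4
[9, 5, 9, 6, 5] 3 distinct, len 5
[9, 5, 9, 6, 5, 9] 3 distinct, len 6
Longest length with ≤3 distinct: 7.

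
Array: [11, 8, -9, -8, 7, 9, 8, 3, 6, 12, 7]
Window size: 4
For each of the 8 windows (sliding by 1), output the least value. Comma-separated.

-9, -9, -9, -8, 3, 3, 3, 3

Sliding a size-4 window across the 11 values:
11 8 -9 -8 → min -9
8 -9 -8 7 → min -9
-9 -8 7 9 → min -9
-8 7 9 8 → min -8
7 9 8 3 → min 3
9 8 3 6 → min 3
8 3 6 12 → min 3
3 6 12 7 → min 3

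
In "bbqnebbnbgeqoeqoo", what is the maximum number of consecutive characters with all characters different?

[b] len 1
[b] len 1
[b, q] len 2
[b, q, n] len 3
[b, q, n, e] len 4
[q, n, e, b] len 4
[b] len 1
[b, n] len 2
[n, b] len 2
[n, b, g] len 3
[n, b, g, e] len 4
[n, b, g, e, q] len 5
[n, b, g, e, q, o] len 6
[q, o, e] len 3
[o, e, q] len 3
[e, q, o] len 3
[o] len 1
Longest all-distinct length: 6.

6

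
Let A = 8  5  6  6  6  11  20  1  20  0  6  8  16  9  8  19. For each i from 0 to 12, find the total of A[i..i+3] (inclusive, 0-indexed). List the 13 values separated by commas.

25, 23, 29, 43, 38, 52, 41, 27, 34, 30, 39, 41, 52

Sliding a size-4 window across the 16 values:
(8, 5, 6, 6) → sum 25
(5, 6, 6, 6) → sum 23
(6, 6, 6, 11) → sum 29
(6, 6, 11, 20) → sum 43
(6, 11, 20, 1) → sum 38
(11, 20, 1, 20) → sum 52
(20, 1, 20, 0) → sum 41
(1, 20, 0, 6) → sum 27
(20, 0, 6, 8) → sum 34
(0, 6, 8, 16) → sum 30
(6, 8, 16, 9) → sum 39
(8, 16, 9, 8) → sum 41
(16, 9, 8, 19) → sum 52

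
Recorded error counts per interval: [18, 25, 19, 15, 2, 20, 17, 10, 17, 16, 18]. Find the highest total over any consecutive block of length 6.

18 25 19 15 2 20 → sum 99
25 19 15 2 20 17 → sum 98
19 15 2 20 17 10 → sum 83
15 2 20 17 10 17 → sum 81
2 20 17 10 17 16 → sum 82
20 17 10 17 16 18 → sum 98
Highest of these is 99.

99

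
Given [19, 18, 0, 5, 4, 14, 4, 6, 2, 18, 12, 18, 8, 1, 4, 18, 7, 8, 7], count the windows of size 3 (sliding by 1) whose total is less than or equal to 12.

2

19 18 0 → sum 37
18 0 5 → sum 23
0 5 4 → sum 9  ≤ 12 ✓
5 4 14 → sum 23
4 14 4 → sum 22
14 4 6 → sum 24
4 6 2 → sum 12  ≤ 12 ✓
6 2 18 → sum 26
2 18 12 → sum 32
18 12 18 → sum 48
12 18 8 → sum 38
18 8 1 → sum 27
8 1 4 → sum 13
1 4 18 → sum 23
4 18 7 → sum 29
18 7 8 → sum 33
7 8 7 → sum 22
2 windows satisfy the condition.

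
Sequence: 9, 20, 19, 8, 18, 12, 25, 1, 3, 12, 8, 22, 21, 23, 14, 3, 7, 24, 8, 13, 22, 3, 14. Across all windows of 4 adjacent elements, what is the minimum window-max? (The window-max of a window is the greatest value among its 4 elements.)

12

9 20 19 8 → max 20
20 19 8 18 → max 20
19 8 18 12 → max 19
8 18 12 25 → max 25
18 12 25 1 → max 25
12 25 1 3 → max 25
25 1 3 12 → max 25
1 3 12 8 → max 12
3 12 8 22 → max 22
12 8 22 21 → max 22
8 22 21 23 → max 23
22 21 23 14 → max 23
21 23 14 3 → max 23
23 14 3 7 → max 23
14 3 7 24 → max 24
3 7 24 8 → max 24
7 24 8 13 → max 24
24 8 13 22 → max 24
8 13 22 3 → max 22
13 22 3 14 → max 22
Minimum of these is 12.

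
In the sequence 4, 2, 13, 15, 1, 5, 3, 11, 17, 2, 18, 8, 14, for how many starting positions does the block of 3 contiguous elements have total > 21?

7

4 2 13 → sum 19
2 13 15 → sum 30  > 21 ✓
13 15 1 → sum 29  > 21 ✓
15 1 5 → sum 21
1 5 3 → sum 9
5 3 11 → sum 19
3 11 17 → sum 31  > 21 ✓
11 17 2 → sum 30  > 21 ✓
17 2 18 → sum 37  > 21 ✓
2 18 8 → sum 28  > 21 ✓
18 8 14 → sum 40  > 21 ✓
7 windows satisfy the condition.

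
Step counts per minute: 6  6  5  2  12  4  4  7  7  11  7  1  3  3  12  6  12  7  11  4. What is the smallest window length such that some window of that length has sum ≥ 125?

19

add 6: running sum 6 < 125
add 6: running sum 12 < 125
add 5: running sum 17 < 125
add 2: running sum 19 < 125
add 12: running sum 31 < 125
add 4: running sum 35 < 125
add 4: running sum 39 < 125
add 7: running sum 46 < 125
add 7: running sum 53 < 125
add 11: running sum 64 < 125
add 7: running sum 71 < 125
add 1: running sum 72 < 125
add 3: running sum 75 < 125
add 3: running sum 78 < 125
add 12: running sum 90 < 125
add 6: running sum 96 < 125
add 12: running sum 108 < 125
add 7: running sum 115 < 125
end 18: [6, 6, 5, 2, 12, 4, 4, 7, 7, 11, 7, 1, 3, 3, 12, 6, 12, 7, 11] sum 126, len 19
end 19: [6, 6, 5, 2, 12, 4, 4, 7, 7, 11, 7, 1, 3, 3, 12, 6, 12, 7, 11, 4] sum 130, len 20
Shortest qualifying length: 19.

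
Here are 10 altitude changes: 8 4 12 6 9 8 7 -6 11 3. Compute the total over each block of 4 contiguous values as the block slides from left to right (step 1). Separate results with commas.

30, 31, 35, 30, 18, 20, 15

(8, 4, 12, 6) → sum 30
(4, 12, 6, 9) → sum 31
(12, 6, 9, 8) → sum 35
(6, 9, 8, 7) → sum 30
(9, 8, 7, -6) → sum 18
(8, 7, -6, 11) → sum 20
(7, -6, 11, 3) → sum 15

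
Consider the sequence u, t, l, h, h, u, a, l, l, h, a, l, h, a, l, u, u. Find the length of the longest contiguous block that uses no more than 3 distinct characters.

add u: window [u] (1 distinct), len 1
add t: window [u, t] (2 distinct), len 2
add l: window [u, t, l] (3 distinct), len 3
add h: window [t, l, h] (3 distinct), len 3
add h: window [t, l, h, h] (3 distinct), len 4
add u: window [l, h, h, u] (3 distinct), len 4
add a: window [h, h, u, a] (3 distinct), len 4
add l: window [u, a, l] (3 distinct), len 3
add l: window [u, a, l, l] (3 distinct), len 4
add h: window [a, l, l, h] (3 distinct), len 4
add a: window [a, l, l, h, a] (3 distinct), len 5
add l: window [a, l, l, h, a, l] (3 distinct), len 6
add h: window [a, l, l, h, a, l, h] (3 distinct), len 7
add a: window [a, l, l, h, a, l, h, a] (3 distinct), len 8
add l: window [a, l, l, h, a, l, h, a, l] (3 distinct), len 9
add u: window [a, l, u] (3 distinct), len 3
add u: window [a, l, u, u] (3 distinct), len 4
Longest length with ≤3 distinct: 9.

9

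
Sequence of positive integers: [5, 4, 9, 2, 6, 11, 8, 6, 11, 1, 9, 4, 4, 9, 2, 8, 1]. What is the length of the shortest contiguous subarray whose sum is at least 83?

13

add 5: running sum 5 < 83
add 4: running sum 9 < 83
add 9: running sum 18 < 83
add 2: running sum 20 < 83
add 6: running sum 26 < 83
add 11: running sum 37 < 83
add 8: running sum 45 < 83
add 6: running sum 51 < 83
add 11: running sum 62 < 83
add 1: running sum 63 < 83
add 9: running sum 72 < 83
add 4: running sum 76 < 83
add 4: running sum 80 < 83
end 13: [4, 9, 2, 6, 11, 8, 6, 11, 1, 9, 4, 4, 9] sum 84, len 13
end 14: [4, 9, 2, 6, 11, 8, 6, 11, 1, 9, 4, 4, 9, 2] sum 86, len 14
end 15: [9, 2, 6, 11, 8, 6, 11, 1, 9, 4, 4, 9, 2, 8] sum 90, len 14
end 16: [9, 2, 6, 11, 8, 6, 11, 1, 9, 4, 4, 9, 2, 8, 1] sum 91, len 15
Shortest qualifying length: 13.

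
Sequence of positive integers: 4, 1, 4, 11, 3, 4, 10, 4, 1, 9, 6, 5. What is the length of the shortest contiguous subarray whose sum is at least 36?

6

add 4: running sum 4 < 36
add 1: running sum 5 < 36
add 4: running sum 9 < 36
add 11: running sum 20 < 36
add 3: running sum 23 < 36
add 4: running sum 27 < 36
add 10: shortest ending here [4, 1, 4, 11, 3, 4, 10] sum 37, len 7
add 4: shortest ending here [4, 11, 3, 4, 10, 4] sum 36, len 6
add 1: shortest ending here [4, 11, 3, 4, 10, 4, 1] sum 37, len 7
add 9: shortest ending here [11, 3, 4, 10, 4, 1, 9] sum 42, len 7
add 6: shortest ending here [3, 4, 10, 4, 1, 9, 6] sum 37, len 7
add 5: shortest ending here [4, 10, 4, 1, 9, 6, 5] sum 39, len 7
Shortest qualifying length: 6.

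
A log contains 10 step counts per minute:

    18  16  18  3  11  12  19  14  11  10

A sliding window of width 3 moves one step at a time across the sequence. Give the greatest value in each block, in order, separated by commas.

Sliding a size-3 window across the 10 values:
[18, 16, 18] → max 18
[16, 18, 3] → max 18
[18, 3, 11] → max 18
[3, 11, 12] → max 12
[11, 12, 19] → max 19
[12, 19, 14] → max 19
[19, 14, 11] → max 19
[14, 11, 10] → max 14

18, 18, 18, 12, 19, 19, 19, 14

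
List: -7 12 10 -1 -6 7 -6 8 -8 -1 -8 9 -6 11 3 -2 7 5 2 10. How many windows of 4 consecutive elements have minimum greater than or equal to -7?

[-7, 12, 10, -1] → min -7  ≥ -7 ✓
[12, 10, -1, -6] → min -6  ≥ -7 ✓
[10, -1, -6, 7] → min -6  ≥ -7 ✓
[-1, -6, 7, -6] → min -6  ≥ -7 ✓
[-6, 7, -6, 8] → min -6  ≥ -7 ✓
[7, -6, 8, -8] → min -8
[-6, 8, -8, -1] → min -8
[8, -8, -1, -8] → min -8
[-8, -1, -8, 9] → min -8
[-1, -8, 9, -6] → min -8
[-8, 9, -6, 11] → min -8
[9, -6, 11, 3] → min -6  ≥ -7 ✓
[-6, 11, 3, -2] → min -6  ≥ -7 ✓
[11, 3, -2, 7] → min -2  ≥ -7 ✓
[3, -2, 7, 5] → min -2  ≥ -7 ✓
[-2, 7, 5, 2] → min -2  ≥ -7 ✓
[7, 5, 2, 10] → min 2  ≥ -7 ✓
11 windows satisfy the condition.

11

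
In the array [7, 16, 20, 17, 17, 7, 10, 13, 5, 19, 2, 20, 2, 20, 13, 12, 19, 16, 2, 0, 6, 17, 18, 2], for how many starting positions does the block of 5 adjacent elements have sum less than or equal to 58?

10

7 16 20 17 17 → sum 77
16 20 17 17 7 → sum 77
20 17 17 7 10 → sum 71
17 17 7 10 13 → sum 64
17 7 10 13 5 → sum 52  ≤ 58 ✓
7 10 13 5 19 → sum 54  ≤ 58 ✓
10 13 5 19 2 → sum 49  ≤ 58 ✓
13 5 19 2 20 → sum 59
5 19 2 20 2 → sum 48  ≤ 58 ✓
19 2 20 2 20 → sum 63
2 20 2 20 13 → sum 57  ≤ 58 ✓
20 2 20 13 12 → sum 67
2 20 13 12 19 → sum 66
20 13 12 19 16 → sum 80
13 12 19 16 2 → sum 62
12 19 16 2 0 → sum 49  ≤ 58 ✓
19 16 2 0 6 → sum 43  ≤ 58 ✓
16 2 0 6 17 → sum 41  ≤ 58 ✓
2 0 6 17 18 → sum 43  ≤ 58 ✓
0 6 17 18 2 → sum 43  ≤ 58 ✓
10 windows satisfy the condition.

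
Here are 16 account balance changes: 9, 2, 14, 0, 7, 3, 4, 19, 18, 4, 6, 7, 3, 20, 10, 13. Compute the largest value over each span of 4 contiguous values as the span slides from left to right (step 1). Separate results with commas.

14, 14, 14, 7, 19, 19, 19, 19, 18, 7, 20, 20, 20

[9, 2, 14, 0] → max 14
[2, 14, 0, 7] → max 14
[14, 0, 7, 3] → max 14
[0, 7, 3, 4] → max 7
[7, 3, 4, 19] → max 19
[3, 4, 19, 18] → max 19
[4, 19, 18, 4] → max 19
[19, 18, 4, 6] → max 19
[18, 4, 6, 7] → max 18
[4, 6, 7, 3] → max 7
[6, 7, 3, 20] → max 20
[7, 3, 20, 10] → max 20
[3, 20, 10, 13] → max 20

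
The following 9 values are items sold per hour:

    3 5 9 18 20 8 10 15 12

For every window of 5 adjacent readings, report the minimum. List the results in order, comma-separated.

Sliding a size-5 window across the 9 values:
3 5 9 18 20 → min 3
5 9 18 20 8 → min 5
9 18 20 8 10 → min 8
18 20 8 10 15 → min 8
20 8 10 15 12 → min 8

3, 5, 8, 8, 8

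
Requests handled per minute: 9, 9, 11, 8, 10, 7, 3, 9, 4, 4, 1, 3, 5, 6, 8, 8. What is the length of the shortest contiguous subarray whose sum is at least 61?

8

Extend right; whenever the sum reaches 61, record the length and shrink from the left:
add 9: running sum 9 < 61
add 9: running sum 18 < 61
add 11: running sum 29 < 61
add 8: running sum 37 < 61
add 10: running sum 47 < 61
add 7: running sum 54 < 61
add 3: running sum 57 < 61
end 7: [9, 9, 11, 8, 10, 7, 3, 9] sum 66, len 8
end 8: [9, 11, 8, 10, 7, 3, 9, 4] sum 61, len 8
end 9: [9, 11, 8, 10, 7, 3, 9, 4, 4] sum 65, len 9
end 10: [9, 11, 8, 10, 7, 3, 9, 4, 4, 1] sum 66, len 10
end 11: [9, 11, 8, 10, 7, 3, 9, 4, 4, 1, 3] sum 69, len 11
end 12: [11, 8, 10, 7, 3, 9, 4, 4, 1, 3, 5] sum 65, len 11
end 13: [11, 8, 10, 7, 3, 9, 4, 4, 1, 3, 5, 6] sum 71, len 12
end 14: [8, 10, 7, 3, 9, 4, 4, 1, 3, 5, 6, 8] sum 68, len 12
end 15: [10, 7, 3, 9, 4, 4, 1, 3, 5, 6, 8, 8] sum 68, len 12
Shortest qualifying length: 8.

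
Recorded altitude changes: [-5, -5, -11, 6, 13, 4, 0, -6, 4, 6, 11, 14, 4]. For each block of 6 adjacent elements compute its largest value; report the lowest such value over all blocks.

(-5, -5, -11, 6, 13, 4) → max 13
(-5, -11, 6, 13, 4, 0) → max 13
(-11, 6, 13, 4, 0, -6) → max 13
(6, 13, 4, 0, -6, 4) → max 13
(13, 4, 0, -6, 4, 6) → max 13
(4, 0, -6, 4, 6, 11) → max 11
(0, -6, 4, 6, 11, 14) → max 14
(-6, 4, 6, 11, 14, 4) → max 14
Lowest of these is 11.

11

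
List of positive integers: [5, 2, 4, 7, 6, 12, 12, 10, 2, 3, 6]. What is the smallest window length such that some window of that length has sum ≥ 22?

2

Extend right; whenever the sum reaches 22, record the length and shrink from the left:
add 5: running sum 5 < 22
add 2: running sum 7 < 22
add 4: running sum 11 < 22
add 7: running sum 18 < 22
end 4: [5, 2, 4, 7, 6] sum 24, len 5
end 5: [7, 6, 12] sum 25, len 3
end 6: [12, 12] sum 24, len 2
end 7: [12, 10] sum 22, len 2
end 8: [12, 10, 2] sum 24, len 3
end 9: [12, 10, 2, 3] sum 27, len 4
end 10: [12, 10, 2, 3, 6] sum 33, len 5
Shortest qualifying length: 2.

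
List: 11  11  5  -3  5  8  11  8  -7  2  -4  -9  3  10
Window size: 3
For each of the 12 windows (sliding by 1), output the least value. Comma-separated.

11 11 5 → min 5
11 5 -3 → min -3
5 -3 5 → min -3
-3 5 8 → min -3
5 8 11 → min 5
8 11 8 → min 8
11 8 -7 → min -7
8 -7 2 → min -7
-7 2 -4 → min -7
2 -4 -9 → min -9
-4 -9 3 → min -9
-9 3 10 → min -9

5, -3, -3, -3, 5, 8, -7, -7, -7, -9, -9, -9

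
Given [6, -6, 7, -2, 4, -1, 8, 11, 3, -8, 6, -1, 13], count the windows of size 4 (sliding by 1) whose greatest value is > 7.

6

6 -6 7 -2 → max 7
-6 7 -2 4 → max 7
7 -2 4 -1 → max 7
-2 4 -1 8 → max 8  > 7 ✓
4 -1 8 11 → max 11  > 7 ✓
-1 8 11 3 → max 11  > 7 ✓
8 11 3 -8 → max 11  > 7 ✓
11 3 -8 6 → max 11  > 7 ✓
3 -8 6 -1 → max 6
-8 6 -1 13 → max 13  > 7 ✓
6 windows satisfy the condition.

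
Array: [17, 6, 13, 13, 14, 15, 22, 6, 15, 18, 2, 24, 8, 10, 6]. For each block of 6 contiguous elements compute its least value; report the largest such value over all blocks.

Window mins for each of the 10 positions:
(17, 6, 13, 13, 14, 15) → min 6
(6, 13, 13, 14, 15, 22) → min 6
(13, 13, 14, 15, 22, 6) → min 6
(13, 14, 15, 22, 6, 15) → min 6
(14, 15, 22, 6, 15, 18) → min 6
(15, 22, 6, 15, 18, 2) → min 2
(22, 6, 15, 18, 2, 24) → min 2
(6, 15, 18, 2, 24, 8) → min 2
(15, 18, 2, 24, 8, 10) → min 2
(18, 2, 24, 8, 10, 6) → min 2
Largest of these is 6.

6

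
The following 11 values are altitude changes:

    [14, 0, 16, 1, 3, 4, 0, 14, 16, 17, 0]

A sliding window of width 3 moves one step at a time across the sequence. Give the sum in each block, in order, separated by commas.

30, 17, 20, 8, 7, 18, 30, 47, 33

Sliding a size-3 window across the 11 values:
(14, 0, 16) → sum 30
(0, 16, 1) → sum 17
(16, 1, 3) → sum 20
(1, 3, 4) → sum 8
(3, 4, 0) → sum 7
(4, 0, 14) → sum 18
(0, 14, 16) → sum 30
(14, 16, 17) → sum 47
(16, 17, 0) → sum 33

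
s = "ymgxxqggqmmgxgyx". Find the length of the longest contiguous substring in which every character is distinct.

4

add y: [y] len 1
add m: [y, m] len 2
add g: [y, m, g] len 3
add x: [y, m, g, x] len 4
add x (repeat x, move left end past it): [x] len 1
add q: [x, q] len 2
add g: [x, q, g] len 3
add g (repeat g, move left end past it): [g] len 1
add q: [g, q] len 2
add m: [g, q, m] len 3
add m (repeat m, move left end past it): [m] len 1
add g: [m, g] len 2
add x: [m, g, x] len 3
add g (repeat g, move left end past it): [x, g] len 2
add y: [x, g, y] len 3
add x (repeat x, move left end past it): [g, y, x] len 3
Longest all-distinct length: 4.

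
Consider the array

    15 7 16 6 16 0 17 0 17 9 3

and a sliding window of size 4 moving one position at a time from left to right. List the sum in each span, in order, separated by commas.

[15, 7, 16, 6] → sum 44
[7, 16, 6, 16] → sum 45
[16, 6, 16, 0] → sum 38
[6, 16, 0, 17] → sum 39
[16, 0, 17, 0] → sum 33
[0, 17, 0, 17] → sum 34
[17, 0, 17, 9] → sum 43
[0, 17, 9, 3] → sum 29

44, 45, 38, 39, 33, 34, 43, 29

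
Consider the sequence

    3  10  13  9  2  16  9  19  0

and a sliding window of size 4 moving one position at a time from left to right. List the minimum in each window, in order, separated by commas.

[3, 10, 13, 9] → min 3
[10, 13, 9, 2] → min 2
[13, 9, 2, 16] → min 2
[9, 2, 16, 9] → min 2
[2, 16, 9, 19] → min 2
[16, 9, 19, 0] → min 0

3, 2, 2, 2, 2, 0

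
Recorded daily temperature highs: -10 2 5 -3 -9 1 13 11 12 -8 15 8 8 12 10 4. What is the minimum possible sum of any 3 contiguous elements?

-11

Window sums for each of the 14 positions:
[-10, 2, 5] → sum -3
[2, 5, -3] → sum 4
[5, -3, -9] → sum -7
[-3, -9, 1] → sum -11
[-9, 1, 13] → sum 5
[1, 13, 11] → sum 25
[13, 11, 12] → sum 36
[11, 12, -8] → sum 15
[12, -8, 15] → sum 19
[-8, 15, 8] → sum 15
[15, 8, 8] → sum 31
[8, 8, 12] → sum 28
[8, 12, 10] → sum 30
[12, 10, 4] → sum 26
Minimum of these is -11.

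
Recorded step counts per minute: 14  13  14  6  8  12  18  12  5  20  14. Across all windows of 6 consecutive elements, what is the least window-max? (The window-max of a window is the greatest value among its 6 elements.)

Each size-6 window and its max:
[14, 13, 14, 6, 8, 12] → max 14
[13, 14, 6, 8, 12, 18] → max 18
[14, 6, 8, 12, 18, 12] → max 18
[6, 8, 12, 18, 12, 5] → max 18
[8, 12, 18, 12, 5, 20] → max 20
[12, 18, 12, 5, 20, 14] → max 20
Least of these is 14.

14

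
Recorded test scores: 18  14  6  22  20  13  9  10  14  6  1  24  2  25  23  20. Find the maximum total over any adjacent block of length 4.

[18, 14, 6, 22] → sum 60
[14, 6, 22, 20] → sum 62
[6, 22, 20, 13] → sum 61
[22, 20, 13, 9] → sum 64
[20, 13, 9, 10] → sum 52
[13, 9, 10, 14] → sum 46
[9, 10, 14, 6] → sum 39
[10, 14, 6, 1] → sum 31
[14, 6, 1, 24] → sum 45
[6, 1, 24, 2] → sum 33
[1, 24, 2, 25] → sum 52
[24, 2, 25, 23] → sum 74
[2, 25, 23, 20] → sum 70
Maximum of these is 74.

74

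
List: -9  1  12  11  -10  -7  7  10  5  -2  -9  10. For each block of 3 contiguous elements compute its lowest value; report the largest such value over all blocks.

5

Each size-3 window and its min:
-9 1 12 → min -9
1 12 11 → min 1
12 11 -10 → min -10
11 -10 -7 → min -10
-10 -7 7 → min -10
-7 7 10 → min -7
7 10 5 → min 5
10 5 -2 → min -2
5 -2 -9 → min -9
-2 -9 10 → min -9
Largest of these is 5.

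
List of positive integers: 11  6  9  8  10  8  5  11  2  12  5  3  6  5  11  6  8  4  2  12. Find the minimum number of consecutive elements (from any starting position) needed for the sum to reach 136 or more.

Extend right; whenever the sum reaches 136, record the length and shrink from the left:
add 11: running sum 11 < 136
add 6: running sum 17 < 136
add 9: running sum 26 < 136
add 8: running sum 34 < 136
add 10: running sum 44 < 136
add 8: running sum 52 < 136
add 5: running sum 57 < 136
add 11: running sum 68 < 136
add 2: running sum 70 < 136
add 12: running sum 82 < 136
add 5: running sum 87 < 136
add 3: running sum 90 < 136
add 6: running sum 96 < 136
add 5: running sum 101 < 136
add 11: running sum 112 < 136
add 6: running sum 118 < 136
add 8: running sum 126 < 136
add 4: running sum 130 < 136
add 2: running sum 132 < 136
end 19: [11, 6, 9, 8, 10, 8, 5, 11, 2, 12, 5, 3, 6, 5, 11, 6, 8, 4, 2, 12] sum 144, len 20
Shortest qualifying length: 20.

20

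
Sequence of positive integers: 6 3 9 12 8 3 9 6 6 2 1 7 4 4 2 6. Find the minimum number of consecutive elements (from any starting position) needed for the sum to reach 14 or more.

add 6: running sum 6 < 14
add 3: running sum 9 < 14
add 9: shortest ending here [6, 3, 9] sum 18, len 3
add 12: shortest ending here [9, 12] sum 21, len 2
add 8: shortest ending here [12, 8] sum 20, len 2
add 3: shortest ending here [12, 8, 3] sum 23, len 3
add 9: shortest ending here [8, 3, 9] sum 20, len 3
add 6: shortest ending here [9, 6] sum 15, len 2
add 6: shortest ending here [9, 6, 6] sum 21, len 3
add 2: shortest ending here [6, 6, 2] sum 14, len 3
add 1: shortest ending here [6, 6, 2, 1] sum 15, len 4
add 7: shortest ending here [6, 2, 1, 7] sum 16, len 4
add 4: shortest ending here [2, 1, 7, 4] sum 14, len 4
add 4: shortest ending here [7, 4, 4] sum 15, len 3
add 2: shortest ending here [7, 4, 4, 2] sum 17, len 4
add 6: shortest ending here [4, 4, 2, 6] sum 16, len 4
Shortest qualifying length: 2.

2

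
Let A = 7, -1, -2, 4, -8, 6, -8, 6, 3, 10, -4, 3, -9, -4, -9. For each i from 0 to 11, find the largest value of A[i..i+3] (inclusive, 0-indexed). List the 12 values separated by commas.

7, 4, 6, 6, 6, 6, 10, 10, 10, 10, 3, 3

[7, -1, -2, 4] → max 7
[-1, -2, 4, -8] → max 4
[-2, 4, -8, 6] → max 6
[4, -8, 6, -8] → max 6
[-8, 6, -8, 6] → max 6
[6, -8, 6, 3] → max 6
[-8, 6, 3, 10] → max 10
[6, 3, 10, -4] → max 10
[3, 10, -4, 3] → max 10
[10, -4, 3, -9] → max 10
[-4, 3, -9, -4] → max 3
[3, -9, -4, -9] → max 3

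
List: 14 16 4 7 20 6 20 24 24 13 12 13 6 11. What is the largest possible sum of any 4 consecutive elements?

(14, 16, 4, 7) → sum 41
(16, 4, 7, 20) → sum 47
(4, 7, 20, 6) → sum 37
(7, 20, 6, 20) → sum 53
(20, 6, 20, 24) → sum 70
(6, 20, 24, 24) → sum 74
(20, 24, 24, 13) → sum 81
(24, 24, 13, 12) → sum 73
(24, 13, 12, 13) → sum 62
(13, 12, 13, 6) → sum 44
(12, 13, 6, 11) → sum 42
Largest of these is 81.

81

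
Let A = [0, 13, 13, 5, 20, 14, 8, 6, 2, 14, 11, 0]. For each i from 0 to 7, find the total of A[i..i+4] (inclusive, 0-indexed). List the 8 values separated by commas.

(0, 13, 13, 5, 20) → sum 51
(13, 13, 5, 20, 14) → sum 65
(13, 5, 20, 14, 8) → sum 60
(5, 20, 14, 8, 6) → sum 53
(20, 14, 8, 6, 2) → sum 50
(14, 8, 6, 2, 14) → sum 44
(8, 6, 2, 14, 11) → sum 41
(6, 2, 14, 11, 0) → sum 33

51, 65, 60, 53, 50, 44, 41, 33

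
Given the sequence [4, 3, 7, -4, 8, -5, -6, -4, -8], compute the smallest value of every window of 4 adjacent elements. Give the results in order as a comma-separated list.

[4, 3, 7, -4] → min -4
[3, 7, -4, 8] → min -4
[7, -4, 8, -5] → min -5
[-4, 8, -5, -6] → min -6
[8, -5, -6, -4] → min -6
[-5, -6, -4, -8] → min -8

-4, -4, -5, -6, -6, -8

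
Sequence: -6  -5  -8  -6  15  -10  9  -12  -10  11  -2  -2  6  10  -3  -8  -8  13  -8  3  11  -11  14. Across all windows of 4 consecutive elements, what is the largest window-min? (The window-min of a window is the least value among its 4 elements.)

[-6, -5, -8, -6] → min -8
[-5, -8, -6, 15] → min -8
[-8, -6, 15, -10] → min -10
[-6, 15, -10, 9] → min -10
[15, -10, 9, -12] → min -12
[-10, 9, -12, -10] → min -12
[9, -12, -10, 11] → min -12
[-12, -10, 11, -2] → min -12
[-10, 11, -2, -2] → min -10
[11, -2, -2, 6] → min -2
[-2, -2, 6, 10] → min -2
[-2, 6, 10, -3] → min -3
[6, 10, -3, -8] → min -8
[10, -3, -8, -8] → min -8
[-3, -8, -8, 13] → min -8
[-8, -8, 13, -8] → min -8
[-8, 13, -8, 3] → min -8
[13, -8, 3, 11] → min -8
[-8, 3, 11, -11] → min -11
[3, 11, -11, 14] → min -11
Largest of these is -2.

-2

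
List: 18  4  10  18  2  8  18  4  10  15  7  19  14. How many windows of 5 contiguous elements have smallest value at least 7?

1

[18, 4, 10, 18, 2] → min 2
[4, 10, 18, 2, 8] → min 2
[10, 18, 2, 8, 18] → min 2
[18, 2, 8, 18, 4] → min 2
[2, 8, 18, 4, 10] → min 2
[8, 18, 4, 10, 15] → min 4
[18, 4, 10, 15, 7] → min 4
[4, 10, 15, 7, 19] → min 4
[10, 15, 7, 19, 14] → min 7  ≥ 7 ✓
1 window satisfy the condition.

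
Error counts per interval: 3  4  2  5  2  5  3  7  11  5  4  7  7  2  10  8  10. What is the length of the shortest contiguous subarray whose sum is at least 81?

add 3: running sum 3 < 81
add 4: running sum 7 < 81
add 2: running sum 9 < 81
add 5: running sum 14 < 81
add 2: running sum 16 < 81
add 5: running sum 21 < 81
add 3: running sum 24 < 81
add 7: running sum 31 < 81
add 11: running sum 42 < 81
add 5: running sum 47 < 81
add 4: running sum 51 < 81
add 7: running sum 58 < 81
add 7: running sum 65 < 81
add 2: running sum 67 < 81
add 10: running sum 77 < 81
end 15: [4, 2, 5, 2, 5, 3, 7, 11, 5, 4, 7, 7, 2, 10, 8] sum 82, len 15
end 16: [2, 5, 3, 7, 11, 5, 4, 7, 7, 2, 10, 8, 10] sum 81, len 13
Shortest qualifying length: 13.

13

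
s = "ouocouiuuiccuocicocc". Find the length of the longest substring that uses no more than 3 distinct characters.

Extend right; when distinct count exceeds 3, shrink from the left:
add o: window [o] (1 distinct), len 1
add u: window [o, u] (2 distinct), len 2
add o: window [o, u, o] (2 distinct), len 3
add c: window [o, u, o, c] (3 distinct), len 4
add o: window [o, u, o, c, o] (3 distinct), len 5
add u: window [o, u, o, c, o, u] (3 distinct), len 6
add i: window [o, u, i] (3 distinct), len 3
add u: window [o, u, i, u] (3 distinct), len 4
add u: window [o, u, i, u, u] (3 distinct), len 5
add i: window [o, u, i, u, u, i] (3 distinct), len 6
add c: window [u, i, u, u, i, c] (3 distinct), len 6
add c: window [u, i, u, u, i, c, c] (3 distinct), len 7
add u: window [u, i, u, u, i, c, c, u] (3 distinct), len 8
add o: window [c, c, u, o] (3 distinct), len 4
add c: window [c, c, u, o, c] (3 distinct), len 5
add i: window [o, c, i] (3 distinct), len 3
add c: window [o, c, i, c] (3 distinct), len 4
add o: window [o, c, i, c, o] (3 distinct), len 5
add c: window [o, c, i, c, o, c] (3 distinct), len 6
add c: window [o, c, i, c, o, c, c] (3 distinct), len 7
Longest length with ≤3 distinct: 8.

8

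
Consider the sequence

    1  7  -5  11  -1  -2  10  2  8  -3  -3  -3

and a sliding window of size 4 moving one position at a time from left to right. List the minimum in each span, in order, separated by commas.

-5, -5, -5, -2, -2, -2, -3, -3, -3

1 7 -5 11 → min -5
7 -5 11 -1 → min -5
-5 11 -1 -2 → min -5
11 -1 -2 10 → min -2
-1 -2 10 2 → min -2
-2 10 2 8 → min -2
10 2 8 -3 → min -3
2 8 -3 -3 → min -3
8 -3 -3 -3 → min -3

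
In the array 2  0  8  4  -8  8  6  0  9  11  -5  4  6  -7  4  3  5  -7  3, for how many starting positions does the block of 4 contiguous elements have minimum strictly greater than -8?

(2, 0, 8, 4) → min 0  > -8 ✓
(0, 8, 4, -8) → min -8
(8, 4, -8, 8) → min -8
(4, -8, 8, 6) → min -8
(-8, 8, 6, 0) → min -8
(8, 6, 0, 9) → min 0  > -8 ✓
(6, 0, 9, 11) → min 0  > -8 ✓
(0, 9, 11, -5) → min -5  > -8 ✓
(9, 11, -5, 4) → min -5  > -8 ✓
(11, -5, 4, 6) → min -5  > -8 ✓
(-5, 4, 6, -7) → min -7  > -8 ✓
(4, 6, -7, 4) → min -7  > -8 ✓
(6, -7, 4, 3) → min -7  > -8 ✓
(-7, 4, 3, 5) → min -7  > -8 ✓
(4, 3, 5, -7) → min -7  > -8 ✓
(3, 5, -7, 3) → min -7  > -8 ✓
12 windows satisfy the condition.

12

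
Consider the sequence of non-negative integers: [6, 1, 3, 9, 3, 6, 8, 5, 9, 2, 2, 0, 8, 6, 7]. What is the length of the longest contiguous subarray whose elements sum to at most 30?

6

[6] sum 6 len 1
[6, 1] sum 7 len 2
[6, 1, 3] sum 10 len 3
[6, 1, 3, 9] sum 19 len 4
[6, 1, 3, 9, 3] sum 22 len 5
[6, 1, 3, 9, 3, 6] sum 28 len 6
[1, 3, 9, 3, 6, 8] sum 30 len 6
[3, 6, 8, 5] sum 22 len 4
[6, 8, 5, 9] sum 28 len 4
[6, 8, 5, 9, 2] sum 30 len 5
[8, 5, 9, 2, 2] sum 26 len 5
[8, 5, 9, 2, 2, 0] sum 26 len 6
[5, 9, 2, 2, 0, 8] sum 26 len 6
[9, 2, 2, 0, 8, 6] sum 27 len 6
[2, 2, 0, 8, 6, 7] sum 25 len 6
Longest length seen: 6.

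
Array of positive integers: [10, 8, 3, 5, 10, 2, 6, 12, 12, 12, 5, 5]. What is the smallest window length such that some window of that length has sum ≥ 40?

4

add 10: running sum 10 < 40
add 8: running sum 18 < 40
add 3: running sum 21 < 40
add 5: running sum 26 < 40
add 10: running sum 36 < 40
add 2: running sum 38 < 40
add 6: shortest ending here [10, 8, 3, 5, 10, 2, 6] sum 44, len 7
add 12: shortest ending here [8, 3, 5, 10, 2, 6, 12] sum 46, len 7
add 12: shortest ending here [10, 2, 6, 12, 12] sum 42, len 5
add 12: shortest ending here [6, 12, 12, 12] sum 42, len 4
add 5: shortest ending here [12, 12, 12, 5] sum 41, len 4
add 5: shortest ending here [12, 12, 12, 5, 5] sum 46, len 5
Shortest qualifying length: 4.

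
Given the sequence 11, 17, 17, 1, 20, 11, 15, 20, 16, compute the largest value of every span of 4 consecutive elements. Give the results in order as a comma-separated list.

Sliding a size-4 window across the 9 values:
[11, 17, 17, 1] → max 17
[17, 17, 1, 20] → max 20
[17, 1, 20, 11] → max 20
[1, 20, 11, 15] → max 20
[20, 11, 15, 20] → max 20
[11, 15, 20, 16] → max 20

17, 20, 20, 20, 20, 20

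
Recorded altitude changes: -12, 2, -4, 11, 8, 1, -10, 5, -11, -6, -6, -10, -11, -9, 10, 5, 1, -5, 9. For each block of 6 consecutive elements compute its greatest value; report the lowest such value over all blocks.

(-12, 2, -4, 11, 8, 1) → max 11
(2, -4, 11, 8, 1, -10) → max 11
(-4, 11, 8, 1, -10, 5) → max 11
(11, 8, 1, -10, 5, -11) → max 11
(8, 1, -10, 5, -11, -6) → max 8
(1, -10, 5, -11, -6, -6) → max 5
(-10, 5, -11, -6, -6, -10) → max 5
(5, -11, -6, -6, -10, -11) → max 5
(-11, -6, -6, -10, -11, -9) → max -6
(-6, -6, -10, -11, -9, 10) → max 10
(-6, -10, -11, -9, 10, 5) → max 10
(-10, -11, -9, 10, 5, 1) → max 10
(-11, -9, 10, 5, 1, -5) → max 10
(-9, 10, 5, 1, -5, 9) → max 10
Lowest of these is -6.

-6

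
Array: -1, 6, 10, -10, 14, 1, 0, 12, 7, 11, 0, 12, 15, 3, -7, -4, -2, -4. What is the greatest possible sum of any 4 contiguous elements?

38

-1 6 10 -10 → sum 5
6 10 -10 14 → sum 20
10 -10 14 1 → sum 15
-10 14 1 0 → sum 5
14 1 0 12 → sum 27
1 0 12 7 → sum 20
0 12 7 11 → sum 30
12 7 11 0 → sum 30
7 11 0 12 → sum 30
11 0 12 15 → sum 38
0 12 15 3 → sum 30
12 15 3 -7 → sum 23
15 3 -7 -4 → sum 7
3 -7 -4 -2 → sum -10
-7 -4 -2 -4 → sum -17
Greatest of these is 38.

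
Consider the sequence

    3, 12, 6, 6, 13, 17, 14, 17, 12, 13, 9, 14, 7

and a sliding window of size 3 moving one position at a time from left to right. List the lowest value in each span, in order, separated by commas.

[3, 12, 6] → min 3
[12, 6, 6] → min 6
[6, 6, 13] → min 6
[6, 13, 17] → min 6
[13, 17, 14] → min 13
[17, 14, 17] → min 14
[14, 17, 12] → min 12
[17, 12, 13] → min 12
[12, 13, 9] → min 9
[13, 9, 14] → min 9
[9, 14, 7] → min 7

3, 6, 6, 6, 13, 14, 12, 12, 9, 9, 7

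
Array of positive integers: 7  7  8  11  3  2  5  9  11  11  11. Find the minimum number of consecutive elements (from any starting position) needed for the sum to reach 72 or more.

10

add 7: running sum 7 < 72
add 7: running sum 14 < 72
add 8: running sum 22 < 72
add 11: running sum 33 < 72
add 3: running sum 36 < 72
add 2: running sum 38 < 72
add 5: running sum 43 < 72
add 9: running sum 52 < 72
add 11: running sum 63 < 72
end 9: [7, 7, 8, 11, 3, 2, 5, 9, 11, 11] sum 74, len 10
end 10: [7, 8, 11, 3, 2, 5, 9, 11, 11, 11] sum 78, len 10
Shortest qualifying length: 10.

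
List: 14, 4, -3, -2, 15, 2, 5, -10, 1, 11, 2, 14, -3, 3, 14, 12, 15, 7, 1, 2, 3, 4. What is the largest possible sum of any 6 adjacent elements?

14 4 -3 -2 15 2 → sum 30
4 -3 -2 15 2 5 → sum 21
-3 -2 15 2 5 -10 → sum 7
-2 15 2 5 -10 1 → sum 11
15 2 5 -10 1 11 → sum 24
2 5 -10 1 11 2 → sum 11
5 -10 1 11 2 14 → sum 23
-10 1 11 2 14 -3 → sum 15
1 11 2 14 -3 3 → sum 28
11 2 14 -3 3 14 → sum 41
2 14 -3 3 14 12 → sum 42
14 -3 3 14 12 15 → sum 55
-3 3 14 12 15 7 → sum 48
3 14 12 15 7 1 → sum 52
14 12 15 7 1 2 → sum 51
12 15 7 1 2 3 → sum 40
15 7 1 2 3 4 → sum 32
Largest of these is 55.

55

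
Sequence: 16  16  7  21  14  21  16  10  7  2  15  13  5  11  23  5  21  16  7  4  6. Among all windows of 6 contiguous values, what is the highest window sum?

[16, 16, 7, 21, 14, 21] → sum 95
[16, 7, 21, 14, 21, 16] → sum 95
[7, 21, 14, 21, 16, 10] → sum 89
[21, 14, 21, 16, 10, 7] → sum 89
[14, 21, 16, 10, 7, 2] → sum 70
[21, 16, 10, 7, 2, 15] → sum 71
[16, 10, 7, 2, 15, 13] → sum 63
[10, 7, 2, 15, 13, 5] → sum 52
[7, 2, 15, 13, 5, 11] → sum 53
[2, 15, 13, 5, 11, 23] → sum 69
[15, 13, 5, 11, 23, 5] → sum 72
[13, 5, 11, 23, 5, 21] → sum 78
[5, 11, 23, 5, 21, 16] → sum 81
[11, 23, 5, 21, 16, 7] → sum 83
[23, 5, 21, 16, 7, 4] → sum 76
[5, 21, 16, 7, 4, 6] → sum 59
Highest of these is 95.

95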